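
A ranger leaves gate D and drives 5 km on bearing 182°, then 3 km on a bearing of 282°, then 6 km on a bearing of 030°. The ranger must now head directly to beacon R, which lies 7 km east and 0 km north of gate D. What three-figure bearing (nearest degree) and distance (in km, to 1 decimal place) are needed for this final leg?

097°, 7.2 km

Leg 1 (182°, 5 km): east 5 sin 182° = -0.17, north 5 cos 182° = -5.00
Leg 2 (282°, 3 km): east 3 sin 282° = -2.93, north 3 cos 282° = 0.62
Leg 3 (030°, 6 km): east 6 sin 30° = 3.00, north 6 cos 30° = 5.20
Current position: (-0.11, 0.82). Target: (7, 0). Remaining: Δeast = 7.11, Δnorth = -0.82.
Bearing = atan2(7.11, -0.82) mod 360° = 96.60°; distance = √((7.11)² + (-0.82)²) = 7.156 km.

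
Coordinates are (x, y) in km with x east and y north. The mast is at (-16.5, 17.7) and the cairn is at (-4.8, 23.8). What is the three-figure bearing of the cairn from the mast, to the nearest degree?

Δeast = -4.8 − -16.5 = 11.70; Δnorth = 23.8 − 17.7 = 6.10.
Bearing = atan2(Δeast, Δnorth) mod 360° = 62.46° ≈ 062°.

062°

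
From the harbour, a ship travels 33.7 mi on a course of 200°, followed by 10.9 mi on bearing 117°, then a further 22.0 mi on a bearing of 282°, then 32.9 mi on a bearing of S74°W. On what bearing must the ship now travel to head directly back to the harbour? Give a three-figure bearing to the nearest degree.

Leg 1 (200°, 33.7 mi): east 33.7 sin 200° = -11.53, north 33.7 cos 200° = -31.67
Leg 2 (117°, 10.9 mi): east 10.9 sin 117° = 9.71, north 10.9 cos 117° = -4.95
Leg 3 (282°, 22.0 mi): east 22.0 sin 282° = -21.52, north 22.0 cos 282° = 4.57
Leg 4 (S74°W, 32.9 mi): east 32.9 sin 254° = -31.63, north 32.9 cos 254° = -9.07
Net displacement: -54.96 east, -41.11 north. Direction back to start is (54.96, 41.11): bearing = atan2(54.96, 41.11) mod 360° = 53.20° ≈ 053°.

053°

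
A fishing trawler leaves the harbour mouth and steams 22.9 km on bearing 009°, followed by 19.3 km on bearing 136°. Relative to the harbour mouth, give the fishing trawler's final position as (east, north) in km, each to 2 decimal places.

Leg 1 (009°, 22.9 km): east 22.9 sin 9° = 3.58, north 22.9 cos 9° = 22.62
Leg 2 (136°, 19.3 km): east 19.3 sin 136° = 13.41, north 19.3 cos 136° = -13.88
Summing: 16.99 km east, 8.73 km north → (16.99, 8.73).

(16.99, 8.73)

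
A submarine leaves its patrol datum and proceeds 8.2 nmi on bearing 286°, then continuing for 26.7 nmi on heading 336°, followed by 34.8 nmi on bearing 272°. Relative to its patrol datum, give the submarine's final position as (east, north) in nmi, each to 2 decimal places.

(-53.52, 27.87)

Leg 1 (286°, 8.2 nmi): east 8.2 sin 286° = -7.88, north 8.2 cos 286° = 2.26
Leg 2 (336°, 26.7 nmi): east 26.7 sin 336° = -10.86, north 26.7 cos 336° = 24.39
Leg 3 (272°, 34.8 nmi): east 34.8 sin 272° = -34.78, north 34.8 cos 272° = 1.21
Summing: -53.52 nmi east, 27.87 nmi north → (-53.52, 27.87).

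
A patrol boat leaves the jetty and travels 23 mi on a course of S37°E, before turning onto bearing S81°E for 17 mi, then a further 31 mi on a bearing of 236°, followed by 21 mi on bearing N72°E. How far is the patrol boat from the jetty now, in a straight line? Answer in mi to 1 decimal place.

40.4 mi

Leg 1 (S37°E, 23 mi): east 23 sin 143° = 13.84, north 23 cos 143° = -18.37
Leg 2 (S81°E, 17 mi): east 17 sin 99° = 16.79, north 17 cos 99° = -2.66
Leg 3 (236°, 31 mi): east 31 sin 236° = -25.70, north 31 cos 236° = -17.33
Leg 4 (N72°E, 21 mi): east 21 sin 72° = 19.97, north 21 cos 72° = 6.49
Net: 24.90 east, -31.87 north. Distance = √((24.90)² + (-31.87)²) = 40.449 mi.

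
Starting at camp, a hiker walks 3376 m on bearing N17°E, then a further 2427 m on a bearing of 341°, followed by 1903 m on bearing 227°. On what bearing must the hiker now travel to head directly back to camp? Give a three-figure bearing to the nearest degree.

164°

Leg 1 (N17°E, 3376 m): east 3376 sin 17° = 987.05, north 3376 cos 17° = 3228.48
Leg 2 (341°, 2427 m): east 2427 sin 341° = -790.15, north 2427 cos 341° = 2294.77
Leg 3 (227°, 1903 m): east 1903 sin 227° = -1391.77, north 1903 cos 227° = -1297.84
Net displacement: -1194.87 east, 4225.42 north. Direction back to start is (1194.87, -4225.42): bearing = atan2(1194.87, -4225.42) mod 360° = 164.21° ≈ 164°.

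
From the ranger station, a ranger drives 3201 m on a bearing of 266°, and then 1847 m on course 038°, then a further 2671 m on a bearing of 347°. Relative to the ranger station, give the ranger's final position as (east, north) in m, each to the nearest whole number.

Leg 1 (266°, 3201 m): east 3201 sin 266° = -3193.20, north 3201 cos 266° = -223.29
Leg 2 (038°, 1847 m): east 1847 sin 38° = 1137.13, north 1847 cos 38° = 1455.46
Leg 3 (347°, 2671 m): east 2671 sin 347° = -600.84, north 2671 cos 347° = 2602.54
Summing: -2656.92 m east, 3834.71 m north → (-2657, 3835).

(-2657, 3835)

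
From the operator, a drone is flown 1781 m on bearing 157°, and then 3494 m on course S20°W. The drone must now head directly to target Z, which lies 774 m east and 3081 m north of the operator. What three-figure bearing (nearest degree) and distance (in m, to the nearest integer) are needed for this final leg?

Leg 1 (157°, 1781 m): east 1781 sin 157° = 695.89, north 1781 cos 157° = -1639.42
Leg 2 (S20°W, 3494 m): east 3494 sin 200° = -1195.02, north 3494 cos 200° = -3283.29
Current position: (-499.13, -4922.71). Target: (774, 3081). Remaining: Δeast = 1273.13, Δnorth = 8003.71.
Bearing = atan2(1273.13, 8003.71) mod 360° = 9.04°; distance = √((1273.13)² + (8003.71)²) = 8104.329 m.

009°, 8104 m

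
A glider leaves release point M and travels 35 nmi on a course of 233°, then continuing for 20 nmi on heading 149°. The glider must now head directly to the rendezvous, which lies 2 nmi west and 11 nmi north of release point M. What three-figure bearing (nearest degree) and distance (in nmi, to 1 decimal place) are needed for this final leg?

Leg 1 (233°, 35 nmi): east 35 sin 233° = -27.95, north 35 cos 233° = -21.06
Leg 2 (149°, 20 nmi): east 20 sin 149° = 10.30, north 20 cos 149° = -17.14
Current position: (-17.65, -38.21). Target: (-2, 11). Remaining: Δeast = 15.65, Δnorth = 49.21.
Bearing = atan2(15.65, 49.21) mod 360° = 17.64°; distance = √((15.65)² + (49.21)²) = 51.636 nmi.

018°, 51.6 nmi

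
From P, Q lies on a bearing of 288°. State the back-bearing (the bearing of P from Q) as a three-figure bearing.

Back-bearing = 288° − 180° = 108°.

108°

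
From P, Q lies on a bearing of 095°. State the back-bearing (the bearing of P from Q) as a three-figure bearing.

Back-bearing = 095° + 180° = 275°.

275°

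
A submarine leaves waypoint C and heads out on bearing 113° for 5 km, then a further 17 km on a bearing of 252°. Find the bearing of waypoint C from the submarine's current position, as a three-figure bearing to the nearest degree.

Leg 1 (113°, 5 km): east 5 sin 113° = 4.60, north 5 cos 113° = -1.95
Leg 2 (252°, 17 km): east 17 sin 252° = -16.17, north 17 cos 252° = -5.25
Net displacement: -11.57 east, -7.21 north. Direction back to start is (11.57, 7.21): bearing = atan2(11.57, 7.21) mod 360° = 58.07° ≈ 058°.

058°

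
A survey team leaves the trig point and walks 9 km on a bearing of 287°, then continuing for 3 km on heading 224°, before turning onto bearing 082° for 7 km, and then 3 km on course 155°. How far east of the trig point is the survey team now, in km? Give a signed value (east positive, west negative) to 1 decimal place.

Leg 1 (287°, 9 km): east 9 sin 287° = -8.61, north 9 cos 287° = 2.63
Leg 2 (224°, 3 km): east 3 sin 224° = -2.08, north 3 cos 224° = -2.16
Leg 3 (082°, 7 km): east 7 sin 82° = 6.93, north 7 cos 82° = 0.97
Leg 4 (155°, 3 km): east 3 sin 155° = 1.27, north 3 cos 155° = -2.72
Net east component: -2.49 km.

-2.5 km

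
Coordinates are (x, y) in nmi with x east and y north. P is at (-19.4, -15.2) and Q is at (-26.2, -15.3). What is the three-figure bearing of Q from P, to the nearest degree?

Δeast = -26.2 − -19.4 = -6.80; Δnorth = -15.3 − -15.2 = -0.10.
Bearing = atan2(Δeast, Δnorth) mod 360° = 269.16° ≈ 269°.

269°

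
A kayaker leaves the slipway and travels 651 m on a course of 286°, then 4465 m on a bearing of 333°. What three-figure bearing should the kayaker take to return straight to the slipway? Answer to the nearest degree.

Leg 1 (286°, 651 m): east 651 sin 286° = -625.78, north 651 cos 286° = 179.44
Leg 2 (333°, 4465 m): east 4465 sin 333° = -2027.07, north 4465 cos 333° = 3978.34
Net displacement: -2652.85 east, 4157.78 north. Direction back to start is (2652.85, -4157.78): bearing = atan2(2652.85, -4157.78) mod 360° = 147.46° ≈ 147°.

147°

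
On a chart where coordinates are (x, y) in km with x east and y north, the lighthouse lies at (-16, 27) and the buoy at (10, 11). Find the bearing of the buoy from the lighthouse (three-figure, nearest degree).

Δeast = 10 − -16 = 26.00; Δnorth = 11 − 27 = -16.00.
Bearing = atan2(Δeast, Δnorth) mod 360° = 121.61° ≈ 122°.

122°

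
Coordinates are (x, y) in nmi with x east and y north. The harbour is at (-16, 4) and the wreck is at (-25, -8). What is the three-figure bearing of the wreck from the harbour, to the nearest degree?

Δeast = -25 − -16 = -9.00; Δnorth = -8 − 4 = -12.00.
Bearing = atan2(Δeast, Δnorth) mod 360° = 216.87° ≈ 217°.

217°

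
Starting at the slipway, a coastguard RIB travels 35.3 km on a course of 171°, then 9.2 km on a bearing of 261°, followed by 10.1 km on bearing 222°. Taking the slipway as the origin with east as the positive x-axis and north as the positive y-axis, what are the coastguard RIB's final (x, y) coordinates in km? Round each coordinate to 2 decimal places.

(-10.32, -43.81)

Leg 1 (171°, 35.3 km): east 35.3 sin 171° = 5.52, north 35.3 cos 171° = -34.87
Leg 2 (261°, 9.2 km): east 9.2 sin 261° = -9.09, north 9.2 cos 261° = -1.44
Leg 3 (222°, 10.1 km): east 10.1 sin 222° = -6.76, north 10.1 cos 222° = -7.51
Summing: -10.32 km east, -43.81 km north → (-10.32, -43.81).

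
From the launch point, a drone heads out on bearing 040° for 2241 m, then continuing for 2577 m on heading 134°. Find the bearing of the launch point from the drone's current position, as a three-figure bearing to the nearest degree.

Leg 1 (040°, 2241 m): east 2241 sin 40° = 1440.49, north 2241 cos 40° = 1716.71
Leg 2 (134°, 2577 m): east 2577 sin 134° = 1853.74, north 2577 cos 134° = -1790.13
Net displacement: 3294.23 east, -73.43 north. Direction back to start is (-3294.23, 73.43): bearing = atan2(-3294.23, 73.43) mod 360° = 271.28° ≈ 271°.

271°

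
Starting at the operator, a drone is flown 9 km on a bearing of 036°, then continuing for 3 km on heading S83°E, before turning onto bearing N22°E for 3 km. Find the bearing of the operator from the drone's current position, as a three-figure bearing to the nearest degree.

224°

Leg 1 (036°, 9 km): east 9 sin 36° = 5.29, north 9 cos 36° = 7.28
Leg 2 (S83°E, 3 km): east 3 sin 97° = 2.98, north 3 cos 97° = -0.37
Leg 3 (N22°E, 3 km): east 3 sin 22° = 1.12, north 3 cos 22° = 2.78
Net displacement: 9.39 east, 9.70 north. Direction back to start is (-9.39, -9.70): bearing = atan2(-9.39, -9.70) mod 360° = 224.08° ≈ 224°.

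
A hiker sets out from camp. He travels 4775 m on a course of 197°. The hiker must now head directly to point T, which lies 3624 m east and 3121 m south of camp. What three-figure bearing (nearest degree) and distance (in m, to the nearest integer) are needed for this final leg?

074°, 5224 m

Leg 1 (197°, 4775 m): east 4775 sin 197° = -1396.07, north 4775 cos 197° = -4566.36
Current position: (-1396.07, -4566.36). Target: (3624, -3121). Remaining: Δeast = 5020.07, Δnorth = 1445.36.
Bearing = atan2(5020.07, 1445.36) mod 360° = 73.94°; distance = √((5020.07)² + (1445.36)²) = 5224.003 m.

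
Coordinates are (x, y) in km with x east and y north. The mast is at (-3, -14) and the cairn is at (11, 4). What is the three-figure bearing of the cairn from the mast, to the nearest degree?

Δeast = 11 − -3 = 14.00; Δnorth = 4 − -14 = 18.00.
Bearing = atan2(Δeast, Δnorth) mod 360° = 37.87° ≈ 038°.

038°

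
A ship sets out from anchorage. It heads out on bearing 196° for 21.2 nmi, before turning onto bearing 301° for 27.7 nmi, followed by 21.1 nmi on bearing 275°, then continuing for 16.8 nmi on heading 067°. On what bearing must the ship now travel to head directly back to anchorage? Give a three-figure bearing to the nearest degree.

Leg 1 (196°, 21.2 nmi): east 21.2 sin 196° = -5.84, north 21.2 cos 196° = -20.38
Leg 2 (301°, 27.7 nmi): east 27.7 sin 301° = -23.74, north 27.7 cos 301° = 14.27
Leg 3 (275°, 21.1 nmi): east 21.1 sin 275° = -21.02, north 21.1 cos 275° = 1.84
Leg 4 (067°, 16.8 nmi): east 16.8 sin 67° = 15.46, north 16.8 cos 67° = 6.56
Net displacement: -35.14 east, 2.29 north. Direction back to start is (35.14, -2.29): bearing = atan2(35.14, -2.29) mod 360° = 93.73° ≈ 094°.

094°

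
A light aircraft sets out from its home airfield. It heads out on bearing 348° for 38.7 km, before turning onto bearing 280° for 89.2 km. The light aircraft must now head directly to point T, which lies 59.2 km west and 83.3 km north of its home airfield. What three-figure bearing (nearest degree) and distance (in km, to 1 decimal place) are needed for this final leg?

051°, 47.4 km

Leg 1 (348°, 38.7 km): east 38.7 sin 348° = -8.05, north 38.7 cos 348° = 37.85
Leg 2 (280°, 89.2 km): east 89.2 sin 280° = -87.84, north 89.2 cos 280° = 15.49
Current position: (-95.89, 53.34). Target: (-59.2, 83.3). Remaining: Δeast = 36.69, Δnorth = 29.96.
Bearing = atan2(36.69, 29.96) mod 360° = 50.77°; distance = √((36.69)² + (29.96)²) = 47.367 km.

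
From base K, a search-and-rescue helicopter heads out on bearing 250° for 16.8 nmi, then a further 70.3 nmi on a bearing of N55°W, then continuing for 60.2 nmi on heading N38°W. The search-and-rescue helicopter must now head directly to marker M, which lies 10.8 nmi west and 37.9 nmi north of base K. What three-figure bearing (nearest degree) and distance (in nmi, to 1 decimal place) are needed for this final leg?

Leg 1 (250°, 16.8 nmi): east 16.8 sin 250° = -15.79, north 16.8 cos 250° = -5.75
Leg 2 (N55°W, 70.3 nmi): east 70.3 sin 305° = -57.59, north 70.3 cos 305° = 40.32
Leg 3 (N38°W, 60.2 nmi): east 60.2 sin 322° = -37.06, north 60.2 cos 322° = 47.44
Current position: (-110.44, 82.01). Target: (-10.8, 37.9). Remaining: Δeast = 99.64, Δnorth = -44.11.
Bearing = atan2(99.64, -44.11) mod 360° = 113.88°; distance = √((99.64)² + (-44.11)²) = 108.965 nmi.

114°, 109.0 nmi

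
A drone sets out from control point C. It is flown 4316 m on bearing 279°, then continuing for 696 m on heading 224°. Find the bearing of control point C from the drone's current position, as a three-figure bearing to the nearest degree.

092°

Leg 1 (279°, 4316 m): east 4316 sin 279° = -4262.86, north 4316 cos 279° = 675.17
Leg 2 (224°, 696 m): east 696 sin 224° = -483.48, north 696 cos 224° = -500.66
Net displacement: -4746.35 east, 174.51 north. Direction back to start is (4746.35, -174.51): bearing = atan2(4746.35, -174.51) mod 360° = 92.11° ≈ 092°.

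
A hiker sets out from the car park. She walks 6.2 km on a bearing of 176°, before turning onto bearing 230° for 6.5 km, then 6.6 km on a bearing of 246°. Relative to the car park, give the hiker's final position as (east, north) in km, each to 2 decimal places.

Leg 1 (176°, 6.2 km): east 6.2 sin 176° = 0.43, north 6.2 cos 176° = -6.18
Leg 2 (230°, 6.5 km): east 6.5 sin 230° = -4.98, north 6.5 cos 230° = -4.18
Leg 3 (246°, 6.6 km): east 6.6 sin 246° = -6.03, north 6.6 cos 246° = -2.68
Summing: -10.58 km east, -13.05 km north → (-10.58, -13.05).

(-10.58, -13.05)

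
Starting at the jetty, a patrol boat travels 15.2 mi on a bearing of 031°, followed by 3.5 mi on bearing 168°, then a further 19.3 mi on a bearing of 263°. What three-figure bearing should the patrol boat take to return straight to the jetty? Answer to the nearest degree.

124°

Leg 1 (031°, 15.2 mi): east 15.2 sin 31° = 7.83, north 15.2 cos 31° = 13.03
Leg 2 (168°, 3.5 mi): east 3.5 sin 168° = 0.73, north 3.5 cos 168° = -3.42
Leg 3 (263°, 19.3 mi): east 19.3 sin 263° = -19.16, north 19.3 cos 263° = -2.35
Net displacement: -10.60 east, 7.25 north. Direction back to start is (10.60, -7.25): bearing = atan2(10.60, -7.25) mod 360° = 124.38° ≈ 124°.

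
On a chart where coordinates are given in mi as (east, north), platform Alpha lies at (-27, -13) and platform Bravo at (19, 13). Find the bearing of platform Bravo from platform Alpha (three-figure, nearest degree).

061°

Δeast = 19 − -27 = 46.00; Δnorth = 13 − -13 = 26.00.
Bearing = atan2(Δeast, Δnorth) mod 360° = 60.52° ≈ 061°.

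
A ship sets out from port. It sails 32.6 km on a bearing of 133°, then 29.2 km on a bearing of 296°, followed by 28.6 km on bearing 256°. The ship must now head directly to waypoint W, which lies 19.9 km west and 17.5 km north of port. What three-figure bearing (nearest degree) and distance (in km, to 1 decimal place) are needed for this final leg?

Leg 1 (133°, 32.6 km): east 32.6 sin 133° = 23.84, north 32.6 cos 133° = -22.23
Leg 2 (296°, 29.2 km): east 29.2 sin 296° = -26.24, north 29.2 cos 296° = 12.80
Leg 3 (256°, 28.6 km): east 28.6 sin 256° = -27.75, north 28.6 cos 256° = -6.92
Current position: (-30.15, -16.35). Target: (-19.9, 17.5). Remaining: Δeast = 10.25, Δnorth = 33.85.
Bearing = atan2(10.25, 33.85) mod 360° = 16.85°; distance = √((10.25)² + (33.85)²) = 35.370 km.

017°, 35.4 km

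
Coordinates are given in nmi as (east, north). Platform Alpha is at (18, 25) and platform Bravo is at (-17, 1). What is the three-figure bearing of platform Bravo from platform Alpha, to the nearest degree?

Δeast = -17 − 18 = -35.00; Δnorth = 1 − 25 = -24.00.
Bearing = atan2(Δeast, Δnorth) mod 360° = 235.56° ≈ 236°.

236°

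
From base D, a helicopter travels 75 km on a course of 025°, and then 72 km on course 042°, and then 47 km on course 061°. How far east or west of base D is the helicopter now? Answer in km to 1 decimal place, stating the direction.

Leg 1 (025°, 75 km): east 75 sin 25° = 31.70, north 75 cos 25° = 67.97
Leg 2 (042°, 72 km): east 72 sin 42° = 48.18, north 72 cos 42° = 53.51
Leg 3 (061°, 47 km): east 47 sin 61° = 41.11, north 47 cos 61° = 22.79
Net east component: 120.98 km.

121.0 km east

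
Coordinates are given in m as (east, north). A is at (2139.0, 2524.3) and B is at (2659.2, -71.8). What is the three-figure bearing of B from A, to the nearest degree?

Δeast = 2659.2 − 2139.0 = 520.20; Δnorth = -71.8 − 2524.3 = -2596.10.
Bearing = atan2(Δeast, Δnorth) mod 360° = 168.67° ≈ 169°.

169°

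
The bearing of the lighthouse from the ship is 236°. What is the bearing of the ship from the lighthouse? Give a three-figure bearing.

Back-bearing = 236° − 180° = 056°.

056°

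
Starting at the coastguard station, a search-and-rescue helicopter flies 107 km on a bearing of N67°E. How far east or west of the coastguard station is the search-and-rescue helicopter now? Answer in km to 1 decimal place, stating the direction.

98.5 km east

Leg 1 (N67°E, 107 km): east 107 sin 67° = 98.49, north 107 cos 67° = 41.81
Net east component: 98.49 km.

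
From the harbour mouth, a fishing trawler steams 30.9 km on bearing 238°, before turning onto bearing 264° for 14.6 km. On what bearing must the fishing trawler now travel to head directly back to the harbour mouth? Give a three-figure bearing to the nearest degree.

Leg 1 (238°, 30.9 km): east 30.9 sin 238° = -26.20, north 30.9 cos 238° = -16.37
Leg 2 (264°, 14.6 km): east 14.6 sin 264° = -14.52, north 14.6 cos 264° = -1.53
Net displacement: -40.72 east, -17.90 north. Direction back to start is (40.72, 17.90): bearing = atan2(40.72, 17.90) mod 360° = 66.27° ≈ 066°.

066°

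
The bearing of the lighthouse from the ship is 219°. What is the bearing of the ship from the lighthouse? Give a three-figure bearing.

039°

Back-bearing = 219° − 180° = 039°.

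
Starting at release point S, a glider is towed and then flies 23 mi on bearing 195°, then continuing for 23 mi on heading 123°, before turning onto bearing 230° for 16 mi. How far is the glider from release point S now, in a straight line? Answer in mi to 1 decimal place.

45.0 mi

Leg 1 (195°, 23 mi): east 23 sin 195° = -5.95, north 23 cos 195° = -22.22
Leg 2 (123°, 23 mi): east 23 sin 123° = 19.29, north 23 cos 123° = -12.53
Leg 3 (230°, 16 mi): east 16 sin 230° = -12.26, north 16 cos 230° = -10.28
Net: 1.08 east, -45.03 north. Distance = √((1.08)² + (-45.03)²) = 45.041 mi.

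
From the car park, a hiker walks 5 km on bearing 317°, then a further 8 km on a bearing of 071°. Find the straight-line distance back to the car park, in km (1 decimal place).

Leg 1 (317°, 5 km): east 5 sin 317° = -3.41, north 5 cos 317° = 3.66
Leg 2 (071°, 8 km): east 8 sin 71° = 7.56, north 8 cos 71° = 2.60
Net: 4.15 east, 6.26 north. Distance = √((4.15)² + (6.26)²) = 7.514 km.

7.5 km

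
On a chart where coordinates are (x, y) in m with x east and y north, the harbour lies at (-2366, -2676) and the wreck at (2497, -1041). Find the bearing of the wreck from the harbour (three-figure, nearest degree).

071°

Δeast = 2497 − -2366 = 4863.00; Δnorth = -1041 − -2676 = 1635.00.
Bearing = atan2(Δeast, Δnorth) mod 360° = 71.42° ≈ 071°.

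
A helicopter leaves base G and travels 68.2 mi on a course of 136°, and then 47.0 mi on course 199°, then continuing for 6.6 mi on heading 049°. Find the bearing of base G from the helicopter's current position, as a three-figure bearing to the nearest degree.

Leg 1 (136°, 68.2 mi): east 68.2 sin 136° = 47.38, north 68.2 cos 136° = -49.06
Leg 2 (199°, 47.0 mi): east 47.0 sin 199° = -15.30, north 47.0 cos 199° = -44.44
Leg 3 (049°, 6.6 mi): east 6.6 sin 49° = 4.98, north 6.6 cos 49° = 4.33
Net displacement: 37.06 east, -89.17 north. Direction back to start is (-37.06, 89.17): bearing = atan2(-37.06, 89.17) mod 360° = 337.43° ≈ 337°.

337°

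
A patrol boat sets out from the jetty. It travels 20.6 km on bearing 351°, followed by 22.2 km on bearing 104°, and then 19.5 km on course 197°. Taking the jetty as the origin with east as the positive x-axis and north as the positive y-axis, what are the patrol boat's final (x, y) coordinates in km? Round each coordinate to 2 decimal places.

(12.62, -3.67)

Leg 1 (351°, 20.6 km): east 20.6 sin 351° = -3.22, north 20.6 cos 351° = 20.35
Leg 2 (104°, 22.2 km): east 22.2 sin 104° = 21.54, north 22.2 cos 104° = -5.37
Leg 3 (197°, 19.5 km): east 19.5 sin 197° = -5.70, north 19.5 cos 197° = -18.65
Summing: 12.62 km east, -3.67 km north → (12.62, -3.67).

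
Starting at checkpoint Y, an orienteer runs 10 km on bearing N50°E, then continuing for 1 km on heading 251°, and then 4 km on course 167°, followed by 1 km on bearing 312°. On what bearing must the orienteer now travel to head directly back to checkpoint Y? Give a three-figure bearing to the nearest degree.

Leg 1 (N50°E, 10 km): east 10 sin 50° = 7.66, north 10 cos 50° = 6.43
Leg 2 (251°, 1 km): east 1 sin 251° = -0.95, north 1 cos 251° = -0.33
Leg 3 (167°, 4 km): east 4 sin 167° = 0.90, north 4 cos 167° = -3.90
Leg 4 (312°, 1 km): east 1 sin 312° = -0.74, north 1 cos 312° = 0.67
Net displacement: 6.87 east, 2.87 north. Direction back to start is (-6.87, -2.87): bearing = atan2(-6.87, -2.87) mod 360° = 247.30° ≈ 247°.

247°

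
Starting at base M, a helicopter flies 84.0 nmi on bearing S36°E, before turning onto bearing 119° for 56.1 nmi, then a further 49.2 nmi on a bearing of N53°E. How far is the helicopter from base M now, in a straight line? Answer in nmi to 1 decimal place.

152.5 nmi

Leg 1 (S36°E, 84.0 nmi): east 84.0 sin 144° = 49.37, north 84.0 cos 144° = -67.96
Leg 2 (119°, 56.1 nmi): east 56.1 sin 119° = 49.07, north 56.1 cos 119° = -27.20
Leg 3 (N53°E, 49.2 nmi): east 49.2 sin 53° = 39.29, north 49.2 cos 53° = 29.61
Net: 137.73 east, -65.55 north. Distance = √((137.73)² + (-65.55)²) = 152.534 nmi.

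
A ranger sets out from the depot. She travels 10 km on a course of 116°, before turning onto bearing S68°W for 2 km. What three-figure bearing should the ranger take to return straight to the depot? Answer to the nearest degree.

Leg 1 (116°, 10 km): east 10 sin 116° = 8.99, north 10 cos 116° = -4.38
Leg 2 (S68°W, 2 km): east 2 sin 248° = -1.85, north 2 cos 248° = -0.75
Net displacement: 7.13 east, -5.13 north. Direction back to start is (-7.13, 5.13): bearing = atan2(-7.13, 5.13) mod 360° = 305.74° ≈ 306°.

306°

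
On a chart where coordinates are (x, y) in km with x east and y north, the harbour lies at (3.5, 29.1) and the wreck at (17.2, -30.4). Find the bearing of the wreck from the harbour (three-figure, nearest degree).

167°

Δeast = 17.2 − 3.5 = 13.70; Δnorth = -30.4 − 29.1 = -59.50.
Bearing = atan2(Δeast, Δnorth) mod 360° = 167.03° ≈ 167°.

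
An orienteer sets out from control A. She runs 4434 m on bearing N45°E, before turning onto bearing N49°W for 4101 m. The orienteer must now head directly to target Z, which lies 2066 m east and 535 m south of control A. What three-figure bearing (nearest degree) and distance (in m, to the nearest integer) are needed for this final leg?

162°, 6676 m

Leg 1 (N45°E, 4434 m): east 4434 sin 45° = 3135.31, north 4434 cos 45° = 3135.31
Leg 2 (N49°W, 4101 m): east 4101 sin 311° = -3095.06, north 4101 cos 311° = 2690.50
Current position: (40.25, 5825.81). Target: (2066, -535). Remaining: Δeast = 2025.75, Δnorth = -6360.81.
Bearing = atan2(2025.75, -6360.81) mod 360° = 162.33°; distance = √((2025.75)² + (-6360.81)²) = 6675.595 m.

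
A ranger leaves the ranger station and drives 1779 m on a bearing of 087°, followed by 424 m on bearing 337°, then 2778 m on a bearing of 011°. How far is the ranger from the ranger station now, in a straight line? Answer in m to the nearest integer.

3859 m

Leg 1 (087°, 1779 m): east 1779 sin 87° = 1776.56, north 1779 cos 87° = 93.11
Leg 2 (337°, 424 m): east 424 sin 337° = -165.67, north 424 cos 337° = 390.29
Leg 3 (011°, 2778 m): east 2778 sin 11° = 530.07, north 2778 cos 11° = 2726.96
Net: 2140.96 east, 3210.36 north. Distance = √((2140.96)² + (3210.36)²) = 3858.772 m.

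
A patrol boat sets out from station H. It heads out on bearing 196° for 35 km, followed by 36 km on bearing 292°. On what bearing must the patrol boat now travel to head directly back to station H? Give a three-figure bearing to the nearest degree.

065°

Leg 1 (196°, 35 km): east 35 sin 196° = -9.65, north 35 cos 196° = -33.64
Leg 2 (292°, 36 km): east 36 sin 292° = -33.38, north 36 cos 292° = 13.49
Net displacement: -43.03 east, -20.16 north. Direction back to start is (43.03, 20.16): bearing = atan2(43.03, 20.16) mod 360° = 64.90° ≈ 065°.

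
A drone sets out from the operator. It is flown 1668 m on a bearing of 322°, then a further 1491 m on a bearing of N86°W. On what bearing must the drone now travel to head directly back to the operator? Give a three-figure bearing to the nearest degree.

119°

Leg 1 (322°, 1668 m): east 1668 sin 322° = -1026.92, north 1668 cos 322° = 1314.40
Leg 2 (N86°W, 1491 m): east 1491 sin 274° = -1487.37, north 1491 cos 274° = 104.01
Net displacement: -2514.29 east, 1418.41 north. Direction back to start is (2514.29, -1418.41): bearing = atan2(2514.29, -1418.41) mod 360° = 119.43° ≈ 119°.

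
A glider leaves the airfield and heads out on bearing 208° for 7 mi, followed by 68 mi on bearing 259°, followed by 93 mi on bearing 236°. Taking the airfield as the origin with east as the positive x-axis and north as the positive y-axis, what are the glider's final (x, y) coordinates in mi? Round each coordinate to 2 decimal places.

(-147.14, -71.16)

Leg 1 (208°, 7 mi): east 7 sin 208° = -3.29, north 7 cos 208° = -6.18
Leg 2 (259°, 68 mi): east 68 sin 259° = -66.75, north 68 cos 259° = -12.98
Leg 3 (236°, 93 mi): east 93 sin 236° = -77.10, north 93 cos 236° = -52.00
Summing: -147.14 mi east, -71.16 mi north → (-147.14, -71.16).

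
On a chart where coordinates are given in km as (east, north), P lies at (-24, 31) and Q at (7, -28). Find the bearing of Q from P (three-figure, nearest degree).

Δeast = 7 − -24 = 31.00; Δnorth = -28 − 31 = -59.00.
Bearing = atan2(Δeast, Δnorth) mod 360° = 152.28° ≈ 152°.

152°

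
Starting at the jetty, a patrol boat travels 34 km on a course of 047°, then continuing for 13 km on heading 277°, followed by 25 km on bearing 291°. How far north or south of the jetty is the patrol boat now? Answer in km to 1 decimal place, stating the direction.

Leg 1 (047°, 34 km): east 34 sin 47° = 24.87, north 34 cos 47° = 23.19
Leg 2 (277°, 13 km): east 13 sin 277° = -12.90, north 13 cos 277° = 1.58
Leg 3 (291°, 25 km): east 25 sin 291° = -23.34, north 25 cos 291° = 8.96
Net north component: 33.73 km.

33.7 km north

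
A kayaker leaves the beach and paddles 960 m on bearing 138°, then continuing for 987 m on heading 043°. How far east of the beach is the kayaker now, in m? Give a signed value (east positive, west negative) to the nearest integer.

Leg 1 (138°, 960 m): east 960 sin 138° = 642.37, north 960 cos 138° = -713.42
Leg 2 (043°, 987 m): east 987 sin 43° = 673.13, north 987 cos 43° = 721.85
Net east component: 1315.50 m.

1315 m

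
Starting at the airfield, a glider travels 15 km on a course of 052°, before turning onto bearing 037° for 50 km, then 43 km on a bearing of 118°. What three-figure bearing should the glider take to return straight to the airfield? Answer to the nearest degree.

Leg 1 (052°, 15 km): east 15 sin 52° = 11.82, north 15 cos 52° = 9.23
Leg 2 (037°, 50 km): east 50 sin 37° = 30.09, north 50 cos 37° = 39.93
Leg 3 (118°, 43 km): east 43 sin 118° = 37.97, north 43 cos 118° = -20.19
Net displacement: 79.88 east, 28.98 north. Direction back to start is (-79.88, -28.98): bearing = atan2(-79.88, -28.98) mod 360° = 250.06° ≈ 250°.

250°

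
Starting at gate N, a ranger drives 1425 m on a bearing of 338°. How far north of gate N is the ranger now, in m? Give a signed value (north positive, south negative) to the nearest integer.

Leg 1 (338°, 1425 m): east 1425 sin 338° = -533.81, north 1425 cos 338° = 1321.24
Net north component: 1321.24 m.

1321 m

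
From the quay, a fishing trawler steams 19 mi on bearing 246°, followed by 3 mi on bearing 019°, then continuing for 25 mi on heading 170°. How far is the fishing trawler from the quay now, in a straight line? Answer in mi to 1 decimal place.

Leg 1 (246°, 19 mi): east 19 sin 246° = -17.36, north 19 cos 246° = -7.73
Leg 2 (019°, 3 mi): east 3 sin 19° = 0.98, north 3 cos 19° = 2.84
Leg 3 (170°, 25 mi): east 25 sin 170° = 4.34, north 25 cos 170° = -24.62
Net: -12.04 east, -29.51 north. Distance = √((-12.04)² + (-29.51)²) = 31.873 mi.

31.9 mi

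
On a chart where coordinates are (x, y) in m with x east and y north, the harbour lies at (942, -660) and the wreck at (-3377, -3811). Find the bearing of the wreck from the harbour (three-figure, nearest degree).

Δeast = -3377 − 942 = -4319.00; Δnorth = -3811 − -660 = -3151.00.
Bearing = atan2(Δeast, Δnorth) mod 360° = 233.89° ≈ 234°.

234°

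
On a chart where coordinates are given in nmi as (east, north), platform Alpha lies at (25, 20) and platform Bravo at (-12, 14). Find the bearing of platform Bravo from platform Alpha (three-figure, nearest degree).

261°

Δeast = -12 − 25 = -37.00; Δnorth = 14 − 20 = -6.00.
Bearing = atan2(Δeast, Δnorth) mod 360° = 260.79° ≈ 261°.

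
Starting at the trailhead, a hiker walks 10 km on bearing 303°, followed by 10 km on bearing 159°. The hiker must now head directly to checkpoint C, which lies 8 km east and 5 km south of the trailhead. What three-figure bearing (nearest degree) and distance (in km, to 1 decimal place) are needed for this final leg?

095°, 12.9 km

Leg 1 (303°, 10 km): east 10 sin 303° = -8.39, north 10 cos 303° = 5.45
Leg 2 (159°, 10 km): east 10 sin 159° = 3.58, north 10 cos 159° = -9.34
Current position: (-4.80, -3.89). Target: (8, -5). Remaining: Δeast = 12.80, Δnorth = -1.11.
Bearing = atan2(12.80, -1.11) mod 360° = 94.96°; distance = √((12.80)² + (-1.11)²) = 12.851 km.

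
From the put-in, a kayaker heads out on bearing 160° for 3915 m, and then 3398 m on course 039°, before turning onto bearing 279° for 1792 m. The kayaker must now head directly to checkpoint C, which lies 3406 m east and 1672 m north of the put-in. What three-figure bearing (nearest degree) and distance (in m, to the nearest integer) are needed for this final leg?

035°, 2965 m

Leg 1 (160°, 3915 m): east 3915 sin 160° = 1339.01, north 3915 cos 160° = -3678.90
Leg 2 (039°, 3398 m): east 3398 sin 39° = 2138.43, north 3398 cos 39° = 2640.74
Leg 3 (279°, 1792 m): east 1792 sin 279° = -1769.94, north 1792 cos 279° = 280.33
Current position: (1707.50, -757.82). Target: (3406, 1672). Remaining: Δeast = 1698.50, Δnorth = 2429.82.
Bearing = atan2(1698.50, 2429.82) mod 360° = 34.95°; distance = √((1698.50)² + (2429.82)²) = 2964.615 m.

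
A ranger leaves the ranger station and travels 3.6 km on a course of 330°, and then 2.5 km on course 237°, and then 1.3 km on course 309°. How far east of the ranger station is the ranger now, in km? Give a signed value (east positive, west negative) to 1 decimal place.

Leg 1 (330°, 3.6 km): east 3.6 sin 330° = -1.80, north 3.6 cos 330° = 3.12
Leg 2 (237°, 2.5 km): east 2.5 sin 237° = -2.10, north 2.5 cos 237° = -1.36
Leg 3 (309°, 1.3 km): east 1.3 sin 309° = -1.01, north 1.3 cos 309° = 0.82
Net east component: -4.91 km.

-4.9 km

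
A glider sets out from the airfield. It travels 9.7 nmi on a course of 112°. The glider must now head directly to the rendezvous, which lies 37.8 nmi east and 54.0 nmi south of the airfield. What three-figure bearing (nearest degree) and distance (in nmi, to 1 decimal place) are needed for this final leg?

Leg 1 (112°, 9.7 nmi): east 9.7 sin 112° = 8.99, north 9.7 cos 112° = -3.63
Current position: (8.99, -3.63). Target: (37.8, -54.0). Remaining: Δeast = 28.81, Δnorth = -50.37.
Bearing = atan2(28.81, -50.37) mod 360° = 150.23°; distance = √((28.81)² + (-50.37)²) = 58.022 nmi.

150°, 58.0 nmi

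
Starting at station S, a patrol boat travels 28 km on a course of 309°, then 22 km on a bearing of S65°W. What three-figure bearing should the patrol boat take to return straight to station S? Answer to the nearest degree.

101°

Leg 1 (309°, 28 km): east 28 sin 309° = -21.76, north 28 cos 309° = 17.62
Leg 2 (S65°W, 22 km): east 22 sin 245° = -19.94, north 22 cos 245° = -9.30
Net displacement: -41.70 east, 8.32 north. Direction back to start is (41.70, -8.32): bearing = atan2(41.70, -8.32) mod 360° = 101.29° ≈ 101°.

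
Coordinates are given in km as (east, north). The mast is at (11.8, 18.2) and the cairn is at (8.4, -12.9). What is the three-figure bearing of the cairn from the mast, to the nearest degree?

Δeast = 8.4 − 11.8 = -3.40; Δnorth = -12.9 − 18.2 = -31.10.
Bearing = atan2(Δeast, Δnorth) mod 360° = 186.24° ≈ 186°.

186°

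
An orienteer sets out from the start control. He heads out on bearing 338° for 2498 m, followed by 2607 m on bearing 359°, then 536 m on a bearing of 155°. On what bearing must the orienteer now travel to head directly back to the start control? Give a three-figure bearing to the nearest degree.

Leg 1 (338°, 2498 m): east 2498 sin 338° = -935.77, north 2498 cos 338° = 2316.11
Leg 2 (359°, 2607 m): east 2607 sin 359° = -45.50, north 2607 cos 359° = 2606.60
Leg 3 (155°, 536 m): east 536 sin 155° = 226.52, north 536 cos 155° = -485.78
Net displacement: -754.74 east, 4436.93 north. Direction back to start is (754.74, -4436.93): bearing = atan2(754.74, -4436.93) mod 360° = 170.35° ≈ 170°.

170°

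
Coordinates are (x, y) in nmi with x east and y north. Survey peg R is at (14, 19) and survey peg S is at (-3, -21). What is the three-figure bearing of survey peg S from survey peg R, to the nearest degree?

Δeast = -3 − 14 = -17.00; Δnorth = -21 − 19 = -40.00.
Bearing = atan2(Δeast, Δnorth) mod 360° = 203.03° ≈ 203°.

203°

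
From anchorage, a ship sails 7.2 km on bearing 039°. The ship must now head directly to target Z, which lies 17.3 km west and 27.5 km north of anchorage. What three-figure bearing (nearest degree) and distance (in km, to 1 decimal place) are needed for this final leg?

Leg 1 (039°, 7.2 km): east 7.2 sin 39° = 4.53, north 7.2 cos 39° = 5.60
Current position: (4.53, 5.60). Target: (-17.3, 27.5). Remaining: Δeast = -21.83, Δnorth = 21.90.
Bearing = atan2(-21.83, 21.90) mod 360° = 315.10°; distance = √((-21.83)² + (21.90)²) = 30.926 km.

315°, 30.9 km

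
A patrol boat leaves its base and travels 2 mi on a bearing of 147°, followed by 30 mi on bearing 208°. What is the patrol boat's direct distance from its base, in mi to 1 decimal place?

Leg 1 (147°, 2 mi): east 2 sin 147° = 1.09, north 2 cos 147° = -1.68
Leg 2 (208°, 30 mi): east 30 sin 208° = -14.08, north 30 cos 208° = -26.49
Net: -12.99 east, -28.17 north. Distance = √((-12.99)² + (-28.17)²) = 31.019 mi.

31.0 mi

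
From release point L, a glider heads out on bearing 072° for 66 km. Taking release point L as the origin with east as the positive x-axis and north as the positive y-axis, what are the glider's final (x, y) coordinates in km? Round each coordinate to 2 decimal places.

(62.77, 20.40)

Leg 1 (072°, 66 km): east 66 sin 72° = 62.77, north 66 cos 72° = 20.40
Summing: 62.77 km east, 20.40 km north → (62.77, 20.40).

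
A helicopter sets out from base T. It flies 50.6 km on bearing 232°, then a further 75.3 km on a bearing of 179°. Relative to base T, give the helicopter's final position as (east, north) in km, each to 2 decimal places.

(-38.56, -106.44)

Leg 1 (232°, 50.6 km): east 50.6 sin 232° = -39.87, north 50.6 cos 232° = -31.15
Leg 2 (179°, 75.3 km): east 75.3 sin 179° = 1.31, north 75.3 cos 179° = -75.29
Summing: -38.56 km east, -106.44 km north → (-38.56, -106.44).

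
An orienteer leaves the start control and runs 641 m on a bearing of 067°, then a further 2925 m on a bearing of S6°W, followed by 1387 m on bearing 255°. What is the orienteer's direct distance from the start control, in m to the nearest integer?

Leg 1 (067°, 641 m): east 641 sin 67° = 590.04, north 641 cos 67° = 250.46
Leg 2 (S6°W, 2925 m): east 2925 sin 186° = -305.75, north 2925 cos 186° = -2908.98
Leg 3 (255°, 1387 m): east 1387 sin 255° = -1339.74, north 1387 cos 255° = -358.98
Net: -1055.44 east, -3017.50 north. Distance = √((-1055.44)² + (-3017.50)²) = 3196.758 m.

3197 m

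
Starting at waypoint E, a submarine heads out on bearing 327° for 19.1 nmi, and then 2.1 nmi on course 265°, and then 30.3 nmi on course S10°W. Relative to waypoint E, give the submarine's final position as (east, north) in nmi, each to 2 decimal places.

(-17.76, -14.00)

Leg 1 (327°, 19.1 nmi): east 19.1 sin 327° = -10.40, north 19.1 cos 327° = 16.02
Leg 2 (265°, 2.1 nmi): east 2.1 sin 265° = -2.09, north 2.1 cos 265° = -0.18
Leg 3 (S10°W, 30.3 nmi): east 30.3 sin 190° = -5.26, north 30.3 cos 190° = -29.84
Summing: -17.76 nmi east, -14.00 nmi north → (-17.76, -14.00).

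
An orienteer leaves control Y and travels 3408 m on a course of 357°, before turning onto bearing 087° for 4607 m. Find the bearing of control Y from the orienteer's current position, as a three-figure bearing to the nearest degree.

231°

Leg 1 (357°, 3408 m): east 3408 sin 357° = -178.36, north 3408 cos 357° = 3403.33
Leg 2 (087°, 4607 m): east 4607 sin 87° = 4600.69, north 4607 cos 87° = 241.11
Net displacement: 4422.33 east, 3644.44 north. Direction back to start is (-4422.33, -3644.44): bearing = atan2(-4422.33, -3644.44) mod 360° = 230.51° ≈ 231°.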